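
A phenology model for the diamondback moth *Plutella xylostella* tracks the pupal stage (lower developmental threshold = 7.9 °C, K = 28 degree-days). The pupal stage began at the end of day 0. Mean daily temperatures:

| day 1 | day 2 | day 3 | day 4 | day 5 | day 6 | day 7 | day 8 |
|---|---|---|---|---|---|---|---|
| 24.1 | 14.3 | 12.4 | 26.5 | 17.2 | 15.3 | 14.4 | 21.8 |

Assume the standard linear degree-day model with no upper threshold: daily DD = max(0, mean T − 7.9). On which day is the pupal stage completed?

Daily DD above 7.9 °C: 16.2, 6.4, 4.5, 18.6, 9.3, 7.4, 6.5, 13.9.
Cumulative: 16.2, 22.6, 27.1, 45.7, 55.0, 62.4, 68.9, 82.8.
The total first reaches 28 DD on day 4.

day 4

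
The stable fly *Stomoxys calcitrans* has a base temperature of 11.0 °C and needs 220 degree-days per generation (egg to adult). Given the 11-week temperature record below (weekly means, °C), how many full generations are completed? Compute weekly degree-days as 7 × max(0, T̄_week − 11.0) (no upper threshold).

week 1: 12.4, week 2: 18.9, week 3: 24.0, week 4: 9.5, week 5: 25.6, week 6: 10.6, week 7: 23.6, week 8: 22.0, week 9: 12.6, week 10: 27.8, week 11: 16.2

2 generations

Weekly DD (7 × max(0, T̄ − 11.0)): 9.8, 55.3, 91.0, 0.0, 102.2, 0.0, 88.2, 77.0, 11.2, 117.6, 36.4.
Season total = 588.7 DD.
Complete generations = ⌊588.7 / 220⌋ = 2.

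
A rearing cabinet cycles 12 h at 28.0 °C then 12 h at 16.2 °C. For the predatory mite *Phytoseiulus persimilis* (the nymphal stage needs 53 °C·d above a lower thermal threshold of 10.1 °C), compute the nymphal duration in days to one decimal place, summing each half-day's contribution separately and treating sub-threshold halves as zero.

4.4 days

Day half: max(0, 28.0 − 10.1) × 0.5 = 17.9 × 0.5 = 8.95 DD.
Night half: max(0, 16.2 − 10.1) × 0.5 = 6.1 × 0.5 = 3.05 DD.
Per 24 h: 12.00 DD/day.
Duration = 53 / 12.00 = 4.417 ≈ 4.4 days.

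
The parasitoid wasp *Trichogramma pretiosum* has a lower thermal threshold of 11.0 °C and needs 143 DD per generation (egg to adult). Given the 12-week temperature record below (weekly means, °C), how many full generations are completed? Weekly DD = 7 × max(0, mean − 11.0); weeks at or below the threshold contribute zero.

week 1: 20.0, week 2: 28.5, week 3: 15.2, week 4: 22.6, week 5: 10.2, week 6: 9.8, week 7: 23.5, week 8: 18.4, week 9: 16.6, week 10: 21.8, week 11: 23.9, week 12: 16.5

4 generations

Weekly DD (7 × max(0, T̄ − 11.0)): 63.0, 122.5, 29.4, 81.2, 0.0, 0.0, 87.5, 51.8, 39.2, 75.6, 90.3, 38.5.
Season total = 679.0 DD.
Complete generations = ⌊679.0 / 143⌋ = 4.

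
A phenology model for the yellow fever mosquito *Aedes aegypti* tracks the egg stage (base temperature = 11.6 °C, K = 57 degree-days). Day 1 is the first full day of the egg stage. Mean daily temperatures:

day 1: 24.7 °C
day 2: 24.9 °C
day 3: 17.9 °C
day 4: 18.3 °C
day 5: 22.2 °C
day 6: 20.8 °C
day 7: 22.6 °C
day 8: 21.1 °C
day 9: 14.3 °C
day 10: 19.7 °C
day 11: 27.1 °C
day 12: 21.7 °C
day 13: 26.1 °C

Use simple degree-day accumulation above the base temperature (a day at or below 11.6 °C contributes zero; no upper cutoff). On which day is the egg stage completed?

Daily DD above 11.6 °C: 13.1, 13.3, 6.3, 6.7, 10.6, 9.2, 11.0, 9.5, 2.7, 8.1, 15.5, 10.1, 14.5.
Cumulative: 13.1, 26.4, 32.7, 39.4, 50.0, 59.2, 70.2, 79.7, 82.4, 90.5, 106.0, 116.1, 130.6.
The total first reaches 57 DD on day 6.

day 6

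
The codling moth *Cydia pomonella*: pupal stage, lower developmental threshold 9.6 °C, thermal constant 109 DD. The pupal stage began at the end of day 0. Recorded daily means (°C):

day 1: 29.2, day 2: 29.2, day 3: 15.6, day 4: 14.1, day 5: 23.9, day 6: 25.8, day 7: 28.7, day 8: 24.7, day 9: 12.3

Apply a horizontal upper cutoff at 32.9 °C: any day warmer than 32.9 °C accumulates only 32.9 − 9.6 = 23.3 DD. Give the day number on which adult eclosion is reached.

day 8

Daily DD above 9.6 °C (capped at 23.3): 19.6, 19.6, 6.0, 4.5, 14.3, 16.2, 19.1, 15.1, 2.7.
Cumulative: 19.6, 39.2, 45.2, 49.7, 64.0, 80.2, 99.3, 114.4, 117.1.
The total first reaches 109 DD on day 8.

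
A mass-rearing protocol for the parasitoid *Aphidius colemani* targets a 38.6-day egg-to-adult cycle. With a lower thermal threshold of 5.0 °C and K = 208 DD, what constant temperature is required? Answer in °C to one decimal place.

10.4 °C

Required daily accumulation = 208 / 38.6 = 5.389 DD/day.
T = T_base + 5.389 = 5.0 + 5.389 = 10.389 ≈ 10.4 °C.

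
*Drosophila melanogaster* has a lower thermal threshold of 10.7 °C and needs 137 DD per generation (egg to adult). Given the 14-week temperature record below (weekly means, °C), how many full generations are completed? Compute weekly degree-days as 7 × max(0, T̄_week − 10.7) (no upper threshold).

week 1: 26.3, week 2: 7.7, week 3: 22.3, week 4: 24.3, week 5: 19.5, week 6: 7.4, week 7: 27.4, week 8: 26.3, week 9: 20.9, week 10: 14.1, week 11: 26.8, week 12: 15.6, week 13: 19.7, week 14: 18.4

6 generations

Weekly DD (7 × max(0, T̄ − 10.7)): 109.2, 0.0, 81.2, 95.2, 61.6, 0.0, 116.9, 109.2, 71.4, 23.8, 112.7, 34.3, 63.0, 53.9.
Season total = 932.4 DD.
Complete generations = ⌊932.4 / 137⌋ = 6.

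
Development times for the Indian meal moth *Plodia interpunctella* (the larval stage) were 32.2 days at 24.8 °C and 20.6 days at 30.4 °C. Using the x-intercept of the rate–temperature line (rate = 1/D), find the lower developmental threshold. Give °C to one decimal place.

14.9 °C

Under the model K = D·(T − T_b), so D₁·(T₁ − T_b) = D₂·(T₂ − T_b).
32.2·(24.8 − T_b) = 20.6·(30.4 − T_b)
T_b = (32.2·24.8 − 20.6·30.4) / (32.2 − 20.6) = 172.32 / 11.6 = 14.855 °C ≈ 14.9 °C.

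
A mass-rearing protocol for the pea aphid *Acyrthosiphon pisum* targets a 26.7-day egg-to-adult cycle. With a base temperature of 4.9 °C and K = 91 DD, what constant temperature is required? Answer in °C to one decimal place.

Required daily accumulation = 91 / 26.7 = 3.408 DD/day.
T = T_base + 3.408 = 4.9 + 3.408 = 8.308 ≈ 8.3 °C.

8.3 °C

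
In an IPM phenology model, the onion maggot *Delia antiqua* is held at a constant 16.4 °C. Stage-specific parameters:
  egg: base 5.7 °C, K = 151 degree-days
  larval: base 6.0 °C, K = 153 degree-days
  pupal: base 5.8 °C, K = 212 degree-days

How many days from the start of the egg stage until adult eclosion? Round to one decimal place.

egg: 151 / (16.4 − 5.7) = 151 / 10.7 = 14.112 d.
larval: 153 / (16.4 − 6.0) = 153 / 10.4 = 14.712 d.
pupal: 212 / (16.4 − 5.8) = 212 / 10.6 = 20.000 d.
Sum = 48.824 ≈ 48.8 days.

48.8 days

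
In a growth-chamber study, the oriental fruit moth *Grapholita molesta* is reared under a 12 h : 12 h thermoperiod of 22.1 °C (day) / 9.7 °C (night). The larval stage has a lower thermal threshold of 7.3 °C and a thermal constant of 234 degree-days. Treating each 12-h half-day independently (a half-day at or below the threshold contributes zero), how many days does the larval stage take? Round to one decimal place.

27.2 days

Day half: max(0, 22.1 − 7.3) × 0.5 = 14.8 × 0.5 = 7.40 DD.
Night half: max(0, 9.7 − 7.3) × 0.5 = 2.4 × 0.5 = 1.20 DD.
Per 24 h: 8.60 DD/day.
Duration = 234 / 8.60 = 27.209 ≈ 27.2 days.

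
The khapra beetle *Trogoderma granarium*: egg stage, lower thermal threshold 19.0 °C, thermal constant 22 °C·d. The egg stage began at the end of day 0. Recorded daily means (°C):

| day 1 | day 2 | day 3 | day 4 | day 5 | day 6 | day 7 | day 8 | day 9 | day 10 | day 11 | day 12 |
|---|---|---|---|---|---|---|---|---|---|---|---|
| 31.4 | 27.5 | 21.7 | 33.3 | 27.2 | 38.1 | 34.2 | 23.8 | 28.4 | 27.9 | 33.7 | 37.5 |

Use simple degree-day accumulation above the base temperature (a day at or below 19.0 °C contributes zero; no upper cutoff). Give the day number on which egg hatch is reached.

day 3

Daily DD above 19.0 °C: 12.4, 8.5, 2.7, 14.3, 8.2, 19.1, 15.2, 4.8, 9.4, 8.9, 14.7, 18.5.
Cumulative: 12.4, 20.9, 23.6, 37.9, 46.1, 65.2, 80.4, 85.2, 94.6, 103.5, 118.2, 136.7.
The total first reaches 22 DD on day 3.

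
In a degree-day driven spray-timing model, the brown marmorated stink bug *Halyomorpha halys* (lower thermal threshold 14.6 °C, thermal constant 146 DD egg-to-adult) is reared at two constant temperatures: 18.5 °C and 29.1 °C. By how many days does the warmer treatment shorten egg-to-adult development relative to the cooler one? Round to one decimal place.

At 18.5 °C: 146 / (18.5 − 14.6) = 146 / 3.9 = 37.436 d.
At 29.1 °C: 146 / (29.1 − 14.6) = 146 / 14.5 = 10.069 d.
Difference = |37.436 − 10.069| = 27.367 ≈ 27.4 days.

27.4 days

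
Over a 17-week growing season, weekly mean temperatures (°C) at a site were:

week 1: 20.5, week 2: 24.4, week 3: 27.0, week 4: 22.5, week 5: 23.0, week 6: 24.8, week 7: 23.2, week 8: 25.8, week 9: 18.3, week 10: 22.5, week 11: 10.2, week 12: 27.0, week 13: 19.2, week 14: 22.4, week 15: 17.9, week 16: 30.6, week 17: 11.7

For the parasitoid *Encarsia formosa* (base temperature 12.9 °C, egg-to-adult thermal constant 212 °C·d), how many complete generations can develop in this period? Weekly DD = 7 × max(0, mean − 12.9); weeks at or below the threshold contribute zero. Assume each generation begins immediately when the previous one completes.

Weekly DD (7 × max(0, T̄ − 12.9)): 53.2, 80.5, 98.7, 67.2, 70.7, 83.3, 72.1, 90.3, 37.8, 67.2, 0.0, 98.7, 44.1, 66.5, 35.0, 123.9, 0.0.
Season total = 1089.2 DD.
Complete generations = ⌊1089.2 / 212⌋ = 5.

5 generations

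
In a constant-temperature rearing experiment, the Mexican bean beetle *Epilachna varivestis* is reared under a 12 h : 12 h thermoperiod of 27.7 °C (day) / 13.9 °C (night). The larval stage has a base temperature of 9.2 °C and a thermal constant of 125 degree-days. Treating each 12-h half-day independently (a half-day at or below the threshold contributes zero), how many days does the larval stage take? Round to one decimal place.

10.8 days

Day half: max(0, 27.7 − 9.2) × 0.5 = 18.5 × 0.5 = 9.25 DD.
Night half: max(0, 13.9 − 9.2) × 0.5 = 4.7 × 0.5 = 2.35 DD.
Per 24 h: 11.60 DD/day.
Duration = 125 / 11.60 = 10.776 ≈ 10.8 days.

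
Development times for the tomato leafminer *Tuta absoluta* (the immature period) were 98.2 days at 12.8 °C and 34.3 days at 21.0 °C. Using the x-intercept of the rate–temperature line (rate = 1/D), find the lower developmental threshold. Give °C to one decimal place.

8.4 °C

Linear rate model ⇒ the product D·(T − T_b) is constant across temperatures.
98.2·(12.8 − T_b) = 34.3·(21.0 − T_b)
T_b = (98.2·12.8 − 34.3·21.0) / (98.2 − 34.3) = 536.66 / 63.9 = 8.398 °C ≈ 8.4 °C.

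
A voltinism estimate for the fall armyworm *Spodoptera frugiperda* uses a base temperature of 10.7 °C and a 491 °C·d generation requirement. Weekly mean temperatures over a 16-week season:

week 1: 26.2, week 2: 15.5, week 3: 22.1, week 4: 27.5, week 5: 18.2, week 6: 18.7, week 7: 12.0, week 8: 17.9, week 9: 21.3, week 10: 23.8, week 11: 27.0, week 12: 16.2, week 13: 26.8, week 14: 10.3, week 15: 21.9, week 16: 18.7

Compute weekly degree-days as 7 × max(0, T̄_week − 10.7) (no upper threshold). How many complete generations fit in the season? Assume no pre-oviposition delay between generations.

Weekly DD (7 × max(0, T̄ − 10.7)): 108.5, 33.6, 79.8, 117.6, 52.5, 56.0, 9.1, 50.4, 74.2, 91.7, 114.1, 38.5, 112.7, 0.0, 78.4, 56.0.
Season total = 1073.1 DD.
Complete generations = ⌊1073.1 / 491⌋ = 2.

2 generations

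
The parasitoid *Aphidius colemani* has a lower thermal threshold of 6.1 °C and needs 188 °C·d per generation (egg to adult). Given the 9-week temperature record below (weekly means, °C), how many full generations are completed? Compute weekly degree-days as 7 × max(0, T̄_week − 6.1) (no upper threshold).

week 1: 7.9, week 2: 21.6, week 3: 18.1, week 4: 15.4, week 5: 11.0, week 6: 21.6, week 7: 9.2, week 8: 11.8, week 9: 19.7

Weekly DD (7 × max(0, T̄ − 6.1)): 12.6, 108.5, 84.0, 65.1, 34.3, 108.5, 21.7, 39.9, 95.2.
Season total = 569.8 DD.
Complete generations = ⌊569.8 / 188⌋ = 3.

3 generations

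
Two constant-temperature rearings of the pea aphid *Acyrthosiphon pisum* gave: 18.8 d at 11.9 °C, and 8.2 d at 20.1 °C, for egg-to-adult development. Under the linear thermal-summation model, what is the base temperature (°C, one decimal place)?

Linear rate model ⇒ the product D·(T − T_b) is constant across temperatures.
18.8·(11.9 − T_b) = 8.2·(20.1 − T_b)
T_b = (18.8·11.9 − 8.2·20.1) / (18.8 − 8.2) = 58.90 / 10.6 = 5.557 °C ≈ 5.6 °C.

5.6 °C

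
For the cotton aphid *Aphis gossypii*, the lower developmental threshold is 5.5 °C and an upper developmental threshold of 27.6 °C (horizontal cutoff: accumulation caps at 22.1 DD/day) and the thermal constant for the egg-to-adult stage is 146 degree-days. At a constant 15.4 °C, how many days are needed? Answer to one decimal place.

14.7 days

Daily accumulation = 15.4 − 5.5 = 9.9 DD/day.
Duration = 146 / 9.9 = 14.747 ≈ 14.7 days.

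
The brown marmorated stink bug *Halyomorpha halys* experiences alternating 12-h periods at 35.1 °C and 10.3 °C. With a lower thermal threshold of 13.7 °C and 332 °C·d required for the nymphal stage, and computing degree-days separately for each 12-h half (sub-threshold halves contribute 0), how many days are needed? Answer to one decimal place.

31.0 days

Day half: max(0, 35.1 − 13.7) × 0.5 = 21.4 × 0.5 = 10.70 DD.
Night half: max(0, 10.3 − 13.7) × 0.5 = 0.0 × 0.5 = 0.00 DD.
Per 24 h: 10.70 DD/day.
Duration = 332 / 10.70 = 31.028 ≈ 31.0 days.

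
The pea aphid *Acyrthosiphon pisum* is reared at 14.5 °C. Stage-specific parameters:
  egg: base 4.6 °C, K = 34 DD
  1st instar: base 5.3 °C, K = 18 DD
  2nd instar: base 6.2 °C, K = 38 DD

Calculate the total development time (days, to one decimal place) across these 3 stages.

egg: 34 / (14.5 − 4.6) = 34 / 9.9 = 3.434 d.
1st instar: 18 / (14.5 − 5.3) = 18 / 9.2 = 1.957 d.
2nd instar: 38 / (14.5 − 6.2) = 38 / 8.3 = 4.578 d.
Sum = 9.969 ≈ 10.0 days.

10.0 days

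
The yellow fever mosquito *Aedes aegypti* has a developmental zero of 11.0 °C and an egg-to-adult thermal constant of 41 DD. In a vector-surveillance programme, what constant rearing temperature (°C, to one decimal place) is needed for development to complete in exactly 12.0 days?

Required daily accumulation = 41 / 12.0 = 3.417 DD/day.
T = T_base + 3.417 = 11.0 + 3.417 = 14.417 ≈ 14.4 °C.

14.4 °C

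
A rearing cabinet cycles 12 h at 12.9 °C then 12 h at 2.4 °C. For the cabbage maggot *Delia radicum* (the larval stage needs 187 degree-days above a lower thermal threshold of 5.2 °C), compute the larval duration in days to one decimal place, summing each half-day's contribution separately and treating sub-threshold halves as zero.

Day half: max(0, 12.9 − 5.2) × 0.5 = 7.7 × 0.5 = 3.85 DD.
Night half: max(0, 2.4 − 5.2) × 0.5 = 0.0 × 0.5 = 0.00 DD.
Per 24 h: 3.85 DD/day.
Duration = 187 / 3.85 = 48.571 ≈ 48.6 days.

48.6 days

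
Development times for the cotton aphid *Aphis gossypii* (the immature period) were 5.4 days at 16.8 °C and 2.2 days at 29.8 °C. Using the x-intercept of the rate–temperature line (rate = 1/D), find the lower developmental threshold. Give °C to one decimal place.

7.9 °C

Equal thermal constants: D₁(T₁ − T_b) = D₂(T₂ − T_b).
5.4·(16.8 − T_b) = 2.2·(29.8 − T_b)
T_b = (5.4·16.8 − 2.2·29.8) / (5.4 − 2.2) = 25.16 / 3.2 = 7.863 °C ≈ 7.9 °C.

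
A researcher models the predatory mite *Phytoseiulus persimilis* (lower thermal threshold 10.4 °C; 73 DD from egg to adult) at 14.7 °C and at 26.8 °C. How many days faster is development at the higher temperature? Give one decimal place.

At 14.7 °C: 73 / (14.7 − 10.4) = 73 / 4.3 = 16.977 d.
At 26.8 °C: 73 / (26.8 − 10.4) = 73 / 16.4 = 4.451 d.
Difference = |16.977 − 4.451| = 12.526 ≈ 12.5 days.

12.5 days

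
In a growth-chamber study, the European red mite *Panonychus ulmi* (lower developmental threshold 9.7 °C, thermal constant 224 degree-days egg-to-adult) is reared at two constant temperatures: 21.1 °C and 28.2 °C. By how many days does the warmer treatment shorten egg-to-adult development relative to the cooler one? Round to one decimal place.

At 21.1 °C: 224 / (21.1 − 9.7) = 224 / 11.4 = 19.649 d.
At 28.2 °C: 224 / (28.2 − 9.7) = 224 / 18.5 = 12.108 d.
Difference = |19.649 − 12.108| = 7.541 ≈ 7.5 days.

7.5 days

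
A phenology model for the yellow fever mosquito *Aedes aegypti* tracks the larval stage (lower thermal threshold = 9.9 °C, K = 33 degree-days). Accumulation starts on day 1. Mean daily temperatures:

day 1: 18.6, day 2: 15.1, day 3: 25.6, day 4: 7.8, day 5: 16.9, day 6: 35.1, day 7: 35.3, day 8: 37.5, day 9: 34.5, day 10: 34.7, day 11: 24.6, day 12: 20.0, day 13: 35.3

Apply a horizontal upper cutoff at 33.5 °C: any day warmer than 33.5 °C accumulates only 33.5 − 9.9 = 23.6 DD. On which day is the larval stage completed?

Daily DD above 9.9 °C (capped at 23.6): 8.7, 5.2, 15.7, 0.0, 7.0, 23.6, 23.6, 23.6, 23.6, 23.6, 14.7, 10.1, 23.6.
Cumulative: 8.7, 13.9, 29.6, 29.6, 36.6, 60.2, 83.8, 107.4, 131.0, 154.6, 169.3, 179.4, 203.0.
The total first reaches 33 DD on day 5.

day 5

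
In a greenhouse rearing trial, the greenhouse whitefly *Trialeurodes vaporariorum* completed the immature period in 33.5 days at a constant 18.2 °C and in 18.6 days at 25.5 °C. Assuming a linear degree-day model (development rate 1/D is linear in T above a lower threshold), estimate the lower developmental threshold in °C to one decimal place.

Under the model K = D·(T − T_b), so D₁·(T₁ − T_b) = D₂·(T₂ − T_b).
33.5·(18.2 − T_b) = 18.6·(25.5 − T_b)
T_b = (33.5·18.2 − 18.6·25.5) / (33.5 − 18.6) = 135.40 / 14.9 = 9.087 °C ≈ 9.1 °C.

9.1 °C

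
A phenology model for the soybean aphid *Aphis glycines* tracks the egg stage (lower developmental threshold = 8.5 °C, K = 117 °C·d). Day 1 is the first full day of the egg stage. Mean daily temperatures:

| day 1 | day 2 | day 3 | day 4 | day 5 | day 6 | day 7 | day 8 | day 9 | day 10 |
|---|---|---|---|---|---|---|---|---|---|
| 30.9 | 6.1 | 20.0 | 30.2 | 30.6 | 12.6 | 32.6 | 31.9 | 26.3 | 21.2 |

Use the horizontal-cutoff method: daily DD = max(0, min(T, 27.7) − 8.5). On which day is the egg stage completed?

Daily DD above 8.5 °C (capped at 19.2): 19.2, 0.0, 11.5, 19.2, 19.2, 4.1, 19.2, 19.2, 17.8, 12.7.
Cumulative: 19.2, 19.2, 30.7, 49.9, 69.1, 73.2, 92.4, 111.6, 129.4, 142.1.
The total first reaches 117 DD on day 9.

day 9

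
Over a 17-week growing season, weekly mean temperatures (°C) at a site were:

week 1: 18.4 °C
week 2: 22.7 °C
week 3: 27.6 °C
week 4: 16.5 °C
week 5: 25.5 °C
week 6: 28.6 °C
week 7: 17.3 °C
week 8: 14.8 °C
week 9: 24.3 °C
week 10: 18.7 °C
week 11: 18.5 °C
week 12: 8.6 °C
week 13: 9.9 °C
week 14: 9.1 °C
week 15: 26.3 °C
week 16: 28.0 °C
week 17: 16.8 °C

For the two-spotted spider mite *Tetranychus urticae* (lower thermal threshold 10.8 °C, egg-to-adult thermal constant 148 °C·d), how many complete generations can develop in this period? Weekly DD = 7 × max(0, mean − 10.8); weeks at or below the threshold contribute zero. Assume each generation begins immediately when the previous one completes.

Weekly DD (7 × max(0, T̄ − 10.8)): 53.2, 83.3, 117.6, 39.9, 102.9, 124.6, 45.5, 28.0, 94.5, 55.3, 53.9, 0.0, 0.0, 0.0, 108.5, 120.4, 42.0.
Season total = 1069.6 DD.
Complete generations = ⌊1069.6 / 148⌋ = 7.

7 generations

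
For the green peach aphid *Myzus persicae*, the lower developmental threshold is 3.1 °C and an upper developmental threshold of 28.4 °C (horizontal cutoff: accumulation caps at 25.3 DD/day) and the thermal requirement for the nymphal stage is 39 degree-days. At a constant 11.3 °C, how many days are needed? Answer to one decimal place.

4.8 days

Daily accumulation = 11.3 − 3.1 = 8.2 DD/day.
Duration = 39 / 8.2 = 4.756 ≈ 4.8 days.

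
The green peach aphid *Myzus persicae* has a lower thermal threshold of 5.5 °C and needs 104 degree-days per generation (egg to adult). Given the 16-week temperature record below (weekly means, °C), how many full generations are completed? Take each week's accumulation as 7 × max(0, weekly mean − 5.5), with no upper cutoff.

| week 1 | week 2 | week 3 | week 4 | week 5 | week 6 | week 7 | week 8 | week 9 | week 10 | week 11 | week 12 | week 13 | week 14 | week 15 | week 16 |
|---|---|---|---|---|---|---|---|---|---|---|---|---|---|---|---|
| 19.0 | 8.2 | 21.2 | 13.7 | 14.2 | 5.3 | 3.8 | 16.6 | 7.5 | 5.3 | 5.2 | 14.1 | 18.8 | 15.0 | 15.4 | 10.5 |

Weekly DD (7 × max(0, T̄ − 5.5)): 94.5, 18.9, 109.9, 57.4, 60.9, 0.0, 0.0, 77.7, 14.0, 0.0, 0.0, 60.2, 93.1, 66.5, 69.3, 35.0.
Season total = 757.4 DD.
Complete generations = ⌊757.4 / 104⌋ = 7.

7 generations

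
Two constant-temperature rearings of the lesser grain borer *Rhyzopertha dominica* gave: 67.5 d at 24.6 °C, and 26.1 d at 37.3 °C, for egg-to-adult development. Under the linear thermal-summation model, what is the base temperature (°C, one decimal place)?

16.6 °C

Under the model K = D·(T − T_b), so D₁·(T₁ − T_b) = D₂·(T₂ − T_b).
67.5·(24.6 − T_b) = 26.1·(37.3 − T_b)
T_b = (67.5·24.6 − 26.1·37.3) / (67.5 − 26.1) = 686.97 / 41.4 = 16.593 °C ≈ 16.6 °C.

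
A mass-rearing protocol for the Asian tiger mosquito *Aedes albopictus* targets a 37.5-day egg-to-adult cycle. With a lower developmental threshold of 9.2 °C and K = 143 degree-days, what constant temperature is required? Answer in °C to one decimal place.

13.0 °C

Required daily accumulation = 143 / 37.5 = 3.813 DD/day.
T = T_base + 3.813 = 9.2 + 3.813 = 13.013 ≈ 13.0 °C.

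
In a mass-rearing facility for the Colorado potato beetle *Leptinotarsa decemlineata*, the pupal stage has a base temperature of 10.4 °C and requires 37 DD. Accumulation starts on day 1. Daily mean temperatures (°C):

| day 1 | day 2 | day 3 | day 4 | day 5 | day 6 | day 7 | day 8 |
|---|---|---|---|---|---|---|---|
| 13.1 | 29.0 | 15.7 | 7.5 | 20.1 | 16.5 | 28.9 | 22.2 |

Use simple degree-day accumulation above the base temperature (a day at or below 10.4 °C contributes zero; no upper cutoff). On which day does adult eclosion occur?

Daily DD above 10.4 °C: 2.7, 18.6, 5.3, 0.0, 9.7, 6.1, 18.5, 11.8.
Cumulative: 2.7, 21.3, 26.6, 26.6, 36.3, 42.4, 60.9, 72.7.
The total first reaches 37 DD on day 6.

day 6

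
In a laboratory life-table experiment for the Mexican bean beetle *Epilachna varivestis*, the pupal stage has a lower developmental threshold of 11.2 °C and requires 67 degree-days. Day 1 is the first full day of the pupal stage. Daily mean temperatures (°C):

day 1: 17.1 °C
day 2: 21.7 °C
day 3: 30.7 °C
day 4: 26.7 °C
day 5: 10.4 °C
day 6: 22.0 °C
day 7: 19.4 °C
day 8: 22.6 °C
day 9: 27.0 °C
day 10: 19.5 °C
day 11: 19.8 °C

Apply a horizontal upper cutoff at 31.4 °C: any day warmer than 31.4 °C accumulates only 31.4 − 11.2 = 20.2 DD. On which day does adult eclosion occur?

Daily DD above 11.2 °C (capped at 20.2): 5.9, 10.5, 19.5, 15.5, 0.0, 10.8, 8.2, 11.4, 15.8, 8.3, 8.6.
Cumulative: 5.9, 16.4, 35.9, 51.4, 51.4, 62.2, 70.4, 81.8, 97.6, 105.9, 114.5.
The total first reaches 67 DD on day 7.

day 7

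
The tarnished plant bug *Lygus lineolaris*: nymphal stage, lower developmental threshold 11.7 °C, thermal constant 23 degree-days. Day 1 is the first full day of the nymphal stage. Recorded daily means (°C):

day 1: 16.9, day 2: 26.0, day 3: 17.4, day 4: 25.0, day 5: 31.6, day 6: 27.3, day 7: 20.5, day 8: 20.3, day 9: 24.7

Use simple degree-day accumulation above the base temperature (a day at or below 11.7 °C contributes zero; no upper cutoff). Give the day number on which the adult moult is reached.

Daily DD above 11.7 °C: 5.2, 14.3, 5.7, 13.3, 19.9, 15.6, 8.8, 8.6, 13.0.
Cumulative: 5.2, 19.5, 25.2, 38.5, 58.4, 74.0, 82.8, 91.4, 104.4.
The total first reaches 23 DD on day 3.

day 3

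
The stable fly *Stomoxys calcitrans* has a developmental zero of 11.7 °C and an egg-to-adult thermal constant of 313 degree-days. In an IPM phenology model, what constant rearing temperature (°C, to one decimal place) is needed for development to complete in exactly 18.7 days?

28.4 °C

Required daily accumulation = 313 / 18.7 = 16.738 DD/day.
T = T_base + 16.738 = 11.7 + 16.738 = 28.438 ≈ 28.4 °C.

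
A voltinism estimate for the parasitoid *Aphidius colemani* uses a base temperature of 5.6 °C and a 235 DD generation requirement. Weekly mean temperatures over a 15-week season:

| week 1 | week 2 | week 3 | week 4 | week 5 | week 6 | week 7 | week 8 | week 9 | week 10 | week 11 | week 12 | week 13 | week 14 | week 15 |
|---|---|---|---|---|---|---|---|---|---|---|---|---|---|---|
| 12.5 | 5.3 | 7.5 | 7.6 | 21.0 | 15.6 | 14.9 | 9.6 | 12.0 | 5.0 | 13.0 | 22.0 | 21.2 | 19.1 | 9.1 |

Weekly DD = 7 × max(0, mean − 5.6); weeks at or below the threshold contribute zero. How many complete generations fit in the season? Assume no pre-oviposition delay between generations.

Weekly DD (7 × max(0, T̄ − 5.6)): 48.3, 0.0, 13.3, 14.0, 107.8, 70.0, 65.1, 28.0, 44.8, 0.0, 51.8, 114.8, 109.2, 94.5, 24.5.
Season total = 786.1 DD.
Complete generations = ⌊786.1 / 235⌋ = 3.

3 generations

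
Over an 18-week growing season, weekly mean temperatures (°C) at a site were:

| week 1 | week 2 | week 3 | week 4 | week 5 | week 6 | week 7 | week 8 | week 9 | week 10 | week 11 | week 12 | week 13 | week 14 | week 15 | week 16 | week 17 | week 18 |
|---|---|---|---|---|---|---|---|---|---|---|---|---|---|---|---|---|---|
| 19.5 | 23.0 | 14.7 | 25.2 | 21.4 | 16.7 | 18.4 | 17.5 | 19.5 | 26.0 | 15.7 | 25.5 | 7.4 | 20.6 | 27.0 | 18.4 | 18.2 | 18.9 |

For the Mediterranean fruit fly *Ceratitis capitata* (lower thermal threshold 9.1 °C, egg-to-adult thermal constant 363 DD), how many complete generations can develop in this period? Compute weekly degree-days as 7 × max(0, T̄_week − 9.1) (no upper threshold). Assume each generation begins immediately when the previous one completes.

3 generations

Weekly DD (7 × max(0, T̄ − 9.1)): 72.8, 97.3, 39.2, 112.7, 86.1, 53.2, 65.1, 58.8, 72.8, 118.3, 46.2, 114.8, 0.0, 80.5, 125.3, 65.1, 63.7, 68.6.
Season total = 1340.5 DD.
Complete generations = ⌊1340.5 / 363⌋ = 3.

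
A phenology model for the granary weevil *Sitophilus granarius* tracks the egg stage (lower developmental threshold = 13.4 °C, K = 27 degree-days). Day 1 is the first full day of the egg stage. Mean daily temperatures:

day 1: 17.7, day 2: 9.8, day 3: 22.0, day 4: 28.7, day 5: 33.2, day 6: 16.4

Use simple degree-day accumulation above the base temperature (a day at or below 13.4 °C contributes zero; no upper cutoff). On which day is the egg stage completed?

Daily DD above 13.4 °C: 4.3, 0.0, 8.6, 15.3, 19.8, 3.0.
Cumulative: 4.3, 4.3, 12.9, 28.2, 48.0, 51.0.
The total first reaches 27 DD on day 4.

day 4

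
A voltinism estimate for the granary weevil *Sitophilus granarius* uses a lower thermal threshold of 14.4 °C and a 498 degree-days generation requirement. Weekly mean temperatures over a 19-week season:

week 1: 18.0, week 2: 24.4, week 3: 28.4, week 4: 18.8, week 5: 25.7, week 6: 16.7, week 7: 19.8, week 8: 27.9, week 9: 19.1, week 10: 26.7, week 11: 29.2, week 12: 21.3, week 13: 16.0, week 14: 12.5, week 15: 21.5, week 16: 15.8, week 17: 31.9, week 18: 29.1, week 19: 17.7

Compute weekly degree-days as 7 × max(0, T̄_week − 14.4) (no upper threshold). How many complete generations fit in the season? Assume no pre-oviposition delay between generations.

2 generations

Weekly DD (7 × max(0, T̄ − 14.4)): 25.2, 70.0, 98.0, 30.8, 79.1, 16.1, 37.8, 94.5, 32.9, 86.1, 103.6, 48.3, 11.2, 0.0, 49.7, 9.8, 122.5, 102.9, 23.1.
Season total = 1041.6 DD.
Complete generations = ⌊1041.6 / 498⌋ = 2.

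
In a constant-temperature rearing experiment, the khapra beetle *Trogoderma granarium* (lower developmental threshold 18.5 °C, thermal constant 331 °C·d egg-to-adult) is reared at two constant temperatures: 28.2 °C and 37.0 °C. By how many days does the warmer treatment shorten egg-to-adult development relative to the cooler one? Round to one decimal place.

16.2 days

At 28.2 °C: 331 / (28.2 − 18.5) = 331 / 9.7 = 34.124 d.
At 37.0 °C: 331 / (37.0 − 18.5) = 331 / 18.5 = 17.892 d.
Difference = |34.124 − 17.892| = 16.232 ≈ 16.2 days.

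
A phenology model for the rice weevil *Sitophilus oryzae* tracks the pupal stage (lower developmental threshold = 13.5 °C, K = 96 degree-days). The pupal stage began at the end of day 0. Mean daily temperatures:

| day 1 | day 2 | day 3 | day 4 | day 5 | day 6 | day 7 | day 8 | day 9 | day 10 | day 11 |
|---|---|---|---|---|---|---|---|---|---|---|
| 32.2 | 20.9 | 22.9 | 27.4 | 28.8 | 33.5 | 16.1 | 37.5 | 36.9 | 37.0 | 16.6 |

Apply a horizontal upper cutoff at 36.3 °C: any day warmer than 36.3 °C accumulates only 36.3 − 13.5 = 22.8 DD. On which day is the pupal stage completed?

day 8

Daily DD above 13.5 °C (capped at 22.8): 18.7, 7.4, 9.4, 13.9, 15.3, 20.0, 2.6, 22.8, 22.8, 22.8, 3.1.
Cumulative: 18.7, 26.1, 35.5, 49.4, 64.7, 84.7, 87.3, 110.1, 132.9, 155.7, 158.8.
The total first reaches 96 DD on day 8.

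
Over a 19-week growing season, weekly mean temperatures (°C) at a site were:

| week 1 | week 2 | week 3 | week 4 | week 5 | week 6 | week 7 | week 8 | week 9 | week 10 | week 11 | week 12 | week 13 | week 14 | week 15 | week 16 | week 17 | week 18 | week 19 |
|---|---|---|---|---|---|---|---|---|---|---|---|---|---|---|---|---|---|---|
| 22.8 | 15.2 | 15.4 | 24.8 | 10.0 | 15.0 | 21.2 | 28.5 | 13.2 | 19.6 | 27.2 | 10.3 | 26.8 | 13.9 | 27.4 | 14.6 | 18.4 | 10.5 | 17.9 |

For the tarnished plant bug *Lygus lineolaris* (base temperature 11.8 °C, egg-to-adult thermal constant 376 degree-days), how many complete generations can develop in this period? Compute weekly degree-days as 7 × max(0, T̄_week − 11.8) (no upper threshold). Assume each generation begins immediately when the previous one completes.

Weekly DD (7 × max(0, T̄ − 11.8)): 77.0, 23.8, 25.2, 91.0, 0.0, 22.4, 65.8, 116.9, 9.8, 54.6, 107.8, 0.0, 105.0, 14.7, 109.2, 19.6, 46.2, 0.0, 42.7.
Season total = 931.7 DD.
Complete generations = ⌊931.7 / 376⌋ = 2.

2 generations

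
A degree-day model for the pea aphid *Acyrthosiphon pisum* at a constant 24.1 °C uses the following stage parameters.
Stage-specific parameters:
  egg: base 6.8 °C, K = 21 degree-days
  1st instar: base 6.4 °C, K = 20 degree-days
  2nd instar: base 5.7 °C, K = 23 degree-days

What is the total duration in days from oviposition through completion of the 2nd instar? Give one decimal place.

3.6 days

egg: 21 / (24.1 − 6.8) = 21 / 17.3 = 1.214 d.
1st instar: 20 / (24.1 − 6.4) = 20 / 17.7 = 1.130 d.
2nd instar: 23 / (24.1 − 5.7) = 23 / 18.4 = 1.250 d.
Sum = 3.594 ≈ 3.6 days.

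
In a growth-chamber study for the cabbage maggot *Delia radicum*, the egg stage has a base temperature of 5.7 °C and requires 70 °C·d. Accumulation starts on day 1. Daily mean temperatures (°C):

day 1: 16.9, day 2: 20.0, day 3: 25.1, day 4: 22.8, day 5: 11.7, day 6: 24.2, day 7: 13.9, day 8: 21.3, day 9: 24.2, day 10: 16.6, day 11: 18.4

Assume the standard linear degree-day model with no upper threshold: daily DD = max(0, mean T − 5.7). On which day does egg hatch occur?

day 6

Daily DD above 5.7 °C: 11.2, 14.3, 19.4, 17.1, 6.0, 18.5, 8.2, 15.6, 18.5, 10.9, 12.7.
Cumulative: 11.2, 25.5, 44.9, 62.0, 68.0, 86.5, 94.7, 110.3, 128.8, 139.7, 152.4.
The total first reaches 70 DD on day 6.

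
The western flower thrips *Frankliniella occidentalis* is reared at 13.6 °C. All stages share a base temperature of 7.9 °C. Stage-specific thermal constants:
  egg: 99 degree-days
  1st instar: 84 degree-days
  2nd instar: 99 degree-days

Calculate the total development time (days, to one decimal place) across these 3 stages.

Daily accumulation at 13.6 °C = 13.6 − 7.9 = 5.7 DD/day.
Total K = 99 + 84 + 99 = 282 DD.
Total duration = 282 / 5.7 = 49.474 ≈ 49.5 days.

49.5 days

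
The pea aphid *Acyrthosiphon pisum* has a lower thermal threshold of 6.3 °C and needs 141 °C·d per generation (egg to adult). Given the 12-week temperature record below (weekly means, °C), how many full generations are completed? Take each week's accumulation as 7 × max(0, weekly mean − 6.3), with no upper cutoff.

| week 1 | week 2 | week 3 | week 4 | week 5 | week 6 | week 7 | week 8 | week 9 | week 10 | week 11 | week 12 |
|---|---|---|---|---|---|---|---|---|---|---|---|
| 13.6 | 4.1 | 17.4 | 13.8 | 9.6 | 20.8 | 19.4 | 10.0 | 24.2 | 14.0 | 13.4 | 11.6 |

4 generations

Weekly DD (7 × max(0, T̄ − 6.3)): 51.1, 0.0, 77.7, 52.5, 23.1, 101.5, 91.7, 25.9, 125.3, 53.9, 49.7, 37.1.
Season total = 689.5 DD.
Complete generations = ⌊689.5 / 141⌋ = 4.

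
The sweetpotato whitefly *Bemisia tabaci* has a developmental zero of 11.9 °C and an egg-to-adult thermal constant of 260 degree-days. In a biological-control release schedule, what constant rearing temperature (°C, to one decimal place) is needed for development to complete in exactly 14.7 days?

29.6 °C

Required daily accumulation = 260 / 14.7 = 17.687 DD/day.
T = T_base + 17.687 = 11.9 + 17.687 = 29.587 ≈ 29.6 °C.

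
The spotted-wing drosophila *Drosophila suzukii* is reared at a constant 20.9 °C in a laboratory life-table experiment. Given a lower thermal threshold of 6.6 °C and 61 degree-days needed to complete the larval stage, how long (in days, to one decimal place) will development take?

4.3 days

Daily accumulation = 20.9 − 6.6 = 14.3 DD/day.
Duration = 61 / 14.3 = 4.266 ≈ 4.3 days.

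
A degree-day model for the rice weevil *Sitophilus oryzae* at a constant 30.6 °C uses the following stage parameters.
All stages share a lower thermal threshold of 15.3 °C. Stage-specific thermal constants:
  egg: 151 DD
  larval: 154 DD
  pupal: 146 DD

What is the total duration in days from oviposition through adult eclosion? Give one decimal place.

Daily accumulation at 30.6 °C = 30.6 − 15.3 = 15.3 DD/day.
Total K = 151 + 154 + 146 = 451 DD.
Total duration = 451 / 15.3 = 29.477 ≈ 29.5 days.

29.5 days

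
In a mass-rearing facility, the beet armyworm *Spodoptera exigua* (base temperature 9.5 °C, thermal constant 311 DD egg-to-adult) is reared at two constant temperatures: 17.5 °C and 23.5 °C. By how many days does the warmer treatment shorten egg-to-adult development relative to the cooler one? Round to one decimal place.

16.7 days

At 17.5 °C: 311 / (17.5 − 9.5) = 311 / 8.0 = 38.875 d.
At 23.5 °C: 311 / (23.5 − 9.5) = 311 / 14.0 = 22.214 d.
Difference = |38.875 − 22.214| = 16.661 ≈ 16.7 days.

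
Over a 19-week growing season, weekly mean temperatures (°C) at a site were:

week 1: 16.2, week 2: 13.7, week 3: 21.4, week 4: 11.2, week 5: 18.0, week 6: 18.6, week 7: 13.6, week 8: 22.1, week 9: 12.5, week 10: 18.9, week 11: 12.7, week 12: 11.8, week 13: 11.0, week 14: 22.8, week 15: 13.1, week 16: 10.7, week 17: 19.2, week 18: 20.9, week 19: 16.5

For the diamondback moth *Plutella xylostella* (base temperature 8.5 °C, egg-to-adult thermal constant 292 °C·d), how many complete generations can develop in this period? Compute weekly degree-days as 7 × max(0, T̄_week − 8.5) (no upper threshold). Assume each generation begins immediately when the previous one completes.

Weekly DD (7 × max(0, T̄ − 8.5)): 53.9, 36.4, 90.3, 18.9, 66.5, 70.7, 35.7, 95.2, 28.0, 72.8, 29.4, 23.1, 17.5, 100.1, 32.2, 15.4, 74.9, 86.8, 56.0.
Season total = 1003.8 DD.
Complete generations = ⌊1003.8 / 292⌋ = 3.

3 generations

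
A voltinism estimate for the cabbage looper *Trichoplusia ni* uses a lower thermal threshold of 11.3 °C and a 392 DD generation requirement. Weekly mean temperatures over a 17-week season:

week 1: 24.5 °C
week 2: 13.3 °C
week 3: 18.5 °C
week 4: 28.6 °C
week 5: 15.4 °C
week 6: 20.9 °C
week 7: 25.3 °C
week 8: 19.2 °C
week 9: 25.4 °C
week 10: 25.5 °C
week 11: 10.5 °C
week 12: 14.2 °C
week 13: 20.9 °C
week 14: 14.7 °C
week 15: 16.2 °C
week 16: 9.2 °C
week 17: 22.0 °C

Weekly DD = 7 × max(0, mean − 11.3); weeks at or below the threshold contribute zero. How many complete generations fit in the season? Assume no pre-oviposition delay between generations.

Weekly DD (7 × max(0, T̄ − 11.3)): 92.4, 14.0, 50.4, 121.1, 28.7, 67.2, 98.0, 55.3, 98.7, 99.4, 0.0, 20.3, 67.2, 23.8, 34.3, 0.0, 74.9.
Season total = 945.7 DD.
Complete generations = ⌊945.7 / 392⌋ = 2.

2 generations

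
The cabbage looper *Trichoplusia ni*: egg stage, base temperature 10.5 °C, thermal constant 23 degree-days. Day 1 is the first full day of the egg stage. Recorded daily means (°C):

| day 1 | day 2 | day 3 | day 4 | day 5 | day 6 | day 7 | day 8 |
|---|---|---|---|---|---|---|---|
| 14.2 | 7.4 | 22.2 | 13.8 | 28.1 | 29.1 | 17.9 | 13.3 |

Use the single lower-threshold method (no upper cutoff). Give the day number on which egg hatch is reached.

Daily DD above 10.5 °C: 3.7, 0.0, 11.7, 3.3, 17.6, 18.6, 7.4, 2.8.
Cumulative: 3.7, 3.7, 15.4, 18.7, 36.3, 54.9, 62.3, 65.1.
The total first reaches 23 DD on day 5.

day 5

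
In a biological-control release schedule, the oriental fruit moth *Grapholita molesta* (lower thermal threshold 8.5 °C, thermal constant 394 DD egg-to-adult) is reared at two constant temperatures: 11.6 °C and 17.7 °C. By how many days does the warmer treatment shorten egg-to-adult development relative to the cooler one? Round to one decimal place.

At 11.6 °C: 394 / (11.6 − 8.5) = 394 / 3.1 = 127.097 d.
At 17.7 °C: 394 / (17.7 − 8.5) = 394 / 9.2 = 42.826 d.
Difference = |127.097 − 42.826| = 84.271 ≈ 84.3 days.

84.3 days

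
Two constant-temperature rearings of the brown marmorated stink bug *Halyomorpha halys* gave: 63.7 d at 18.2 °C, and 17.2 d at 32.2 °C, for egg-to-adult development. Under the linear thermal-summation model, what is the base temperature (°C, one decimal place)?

13.0 °C

Under the model K = D·(T − T_b), so D₁·(T₁ − T_b) = D₂·(T₂ − T_b).
63.7·(18.2 − T_b) = 17.2·(32.2 − T_b)
T_b = (63.7·18.2 − 17.2·32.2) / (63.7 − 17.2) = 605.50 / 46.5 = 13.022 °C ≈ 13.0 °C.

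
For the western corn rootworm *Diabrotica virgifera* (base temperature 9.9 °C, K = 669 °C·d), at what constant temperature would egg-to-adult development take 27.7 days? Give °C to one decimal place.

34.1 °C

Required daily accumulation = 669 / 27.7 = 24.152 DD/day.
T = T_base + 24.152 = 9.9 + 24.152 = 34.052 ≈ 34.1 °C.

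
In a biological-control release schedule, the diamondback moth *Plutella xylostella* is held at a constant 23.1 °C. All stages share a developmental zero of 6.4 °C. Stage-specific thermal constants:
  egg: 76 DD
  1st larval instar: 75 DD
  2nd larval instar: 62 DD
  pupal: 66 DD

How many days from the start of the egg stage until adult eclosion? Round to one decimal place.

16.7 days

Daily accumulation at 23.1 °C = 23.1 − 6.4 = 16.7 DD/day.
Total K = 76 + 75 + 62 + 66 = 279 DD.
Total duration = 279 / 16.7 = 16.707 ≈ 16.7 days.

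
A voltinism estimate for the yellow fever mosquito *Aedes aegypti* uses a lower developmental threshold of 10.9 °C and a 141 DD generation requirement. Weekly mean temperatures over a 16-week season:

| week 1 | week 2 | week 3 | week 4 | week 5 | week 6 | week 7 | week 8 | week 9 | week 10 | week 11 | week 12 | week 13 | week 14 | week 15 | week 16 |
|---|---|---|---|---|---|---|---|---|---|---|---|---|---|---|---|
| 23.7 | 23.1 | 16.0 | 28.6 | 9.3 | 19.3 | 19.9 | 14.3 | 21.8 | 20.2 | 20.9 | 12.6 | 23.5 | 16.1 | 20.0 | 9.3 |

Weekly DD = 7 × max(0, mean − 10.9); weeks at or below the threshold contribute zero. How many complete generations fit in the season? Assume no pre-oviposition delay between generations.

6 generations

Weekly DD (7 × max(0, T̄ − 10.9)): 89.6, 85.4, 35.7, 123.9, 0.0, 58.8, 63.0, 23.8, 76.3, 65.1, 70.0, 11.9, 88.2, 36.4, 63.7, 0.0.
Season total = 891.8 DD.
Complete generations = ⌊891.8 / 141⌋ = 6.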